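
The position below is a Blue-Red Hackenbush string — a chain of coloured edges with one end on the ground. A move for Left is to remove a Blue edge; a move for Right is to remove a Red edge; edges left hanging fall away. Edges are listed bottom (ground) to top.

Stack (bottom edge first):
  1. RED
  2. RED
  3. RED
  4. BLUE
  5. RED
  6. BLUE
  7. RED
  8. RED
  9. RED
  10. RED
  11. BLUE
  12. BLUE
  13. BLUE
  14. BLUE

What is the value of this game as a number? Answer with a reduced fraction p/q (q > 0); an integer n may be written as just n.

R: Left {  }, Right { 0 } ⇒ simplest -1
RR: Left {  }, Right { -1; 0 } ⇒ simplest -2
RRR: Left {  }, Right { -2; -1; 0 } ⇒ simplest -3
RRRB: Left { -3 }, Right { -2; -1; 0 } ⇒ simplest -5/2
RRRBR: Left { -3 }, Right { -5/2; -2; -1; 0 } ⇒ simplest -11/4
RRRBRB: Left { -3; -11/4 }, Right { -5/2; -2; -1; 0 } ⇒ simplest -21/8
RRRBRBR: Left { -3; -11/4 }, Right { -21/8; -5/2; -2; -1; 0 } ⇒ simplest -43/16
RRRBRBRR: Left { -3; -11/4 }, Right { -43/16; -21/8; -5/2; -2; -1; 0 } ⇒ simplest -87/32
RRRBRBRRR: Left { -3; -11/4 }, Right { -87/32; -43/16; -21/8; -5/2; -2; -1; 0 } ⇒ simplest -175/64
RRRBRBRRRR: Left { -3; -11/4 }, Right { -175/64; -87/32; -43/16; -21/8; -5/2; -2; -1; 0 } ⇒ simplest -351/128
RRRBRBRRRRB: Left { -3; -11/4; -351/128 }, Right { -175/64; -87/32; -43/16; -21/8; -5/2; -2; -1; 0 } ⇒ simplest -701/256
RRRBRBRRRRBB: Left { -3; -11/4; -351/128; -701/256 }, Right { -175/64; -87/32; -43/16; -21/8; -5/2; -2; -1; 0 } ⇒ simplest -1401/512
RRRBRBRRRRBBB: Left { -3; -11/4; -351/128; -701/256; -1401/512 }, Right { -175/64; -87/32; -43/16; -21/8; -5/2; -2; -1; 0 } ⇒ simplest -2801/1024
RRRBRBRRRRBBBB: Left { -3; -11/4; -351/128; -701/256; -1401/512; -2801/1024 }, Right { -175/64; -87/32; -43/16; -21/8; -5/2; -2; -1; 0 } ⇒ simplest -5601/2048

-5601/2048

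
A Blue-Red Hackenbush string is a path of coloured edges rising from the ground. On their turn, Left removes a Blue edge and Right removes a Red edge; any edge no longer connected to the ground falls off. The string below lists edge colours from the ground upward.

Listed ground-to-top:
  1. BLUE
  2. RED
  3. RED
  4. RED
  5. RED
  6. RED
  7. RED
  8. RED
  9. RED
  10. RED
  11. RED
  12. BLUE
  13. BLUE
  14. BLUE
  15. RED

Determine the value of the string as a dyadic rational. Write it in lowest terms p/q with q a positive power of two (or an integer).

29/16384

edge 1 of 15 (BLUE): { 0 | · } so 1
edge 2 of 15 (RED): { 0 | 1 } so 1/2
edge 3 of 15 (RED): { 0 | 1/2, 1 } so 1/4
edge 4 of 15 (RED): { 0 | 1/4, 1/2, 1 } so 1/8
edge 5 of 15 (RED): { 0 | 1/8, 1/4, 1/2, 1 } so 1/16
edge 6 of 15 (RED): { 0 | 1/16, 1/8, 1/4, 1/2, 1 } so 1/32
edge 7 of 15 (RED): { 0 | 1/32, 1/16, 1/8, 1/4, 1/2, 1 } so 1/64
edge 8 of 15 (RED): { 0 | 1/64, 1/32, 1/16, 1/8, 1/4, 1/2, 1 } so 1/128
edge 9 of 15 (RED): { 0 | 1/128, 1/64, 1/32, 1/16, 1/8, 1/4, 1/2, 1 } so 1/256
edge 10 of 15 (RED): { 0 | 1/256, 1/128, 1/64, 1/32, 1/16, 1/8, 1/4, 1/2, 1 } so 1/512
edge 11 of 15 (RED): { 0 | 1/512, 1/256, 1/128, 1/64, 1/32, 1/16, 1/8, 1/4, 1/2, 1 } so 1/1024
edge 12 of 15 (BLUE): { 0, 1/1024 | 1/512, 1/256, 1/128, 1/64, 1/32, 1/16, 1/8, 1/4, 1/2, 1 } so 3/2048
edge 13 of 15 (BLUE): { 0, 1/1024, 3/2048 | 1/512, 1/256, 1/128, 1/64, 1/32, 1/16, 1/8, 1/4, 1/2, 1 } so 7/4096
edge 14 of 15 (BLUE): { 0, 1/1024, 3/2048, 7/4096 | 1/512, 1/256, 1/128, 1/64, 1/32, 1/16, 1/8, 1/4, 1/2, 1 } so 15/8192
edge 15 of 15 (RED): { 0, 1/1024, 3/2048, 7/4096 | 15/8192, 1/512, 1/256, 1/128, 1/64, 1/32, 1/16, 1/8, 1/4, 1/2, 1 } so 29/16384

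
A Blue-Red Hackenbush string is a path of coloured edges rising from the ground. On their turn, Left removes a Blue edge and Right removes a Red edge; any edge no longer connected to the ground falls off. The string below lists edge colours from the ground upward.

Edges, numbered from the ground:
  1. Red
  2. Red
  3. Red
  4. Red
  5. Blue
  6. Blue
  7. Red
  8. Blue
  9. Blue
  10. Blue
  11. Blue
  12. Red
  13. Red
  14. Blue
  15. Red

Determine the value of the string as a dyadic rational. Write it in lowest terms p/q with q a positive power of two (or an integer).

Recurse on prefixes of the 15-edge string Red Red Red Red Blue Blue Red Blue Blue Blue Blue Red Red Blue Red:
G(R) = { none | 0 } = -1
G(RR) = { none | -1, 0 } = -2
G(RRR) = { none | -2, -1, 0 } = -3
G(RRRR) = { none | -3, -2, -1, 0 } = -4
G(RRRRB) = { -4 | -3, -2, -1, 0 } = -7/2
G(RRRRBB) = { -4, -7/2 | -3, -2, -1, 0 } = -13/4
G(RRRRBBR) = { -4, -7/2 | -13/4, -3, -2, -1, 0 } = -27/8
G(RRRRBBRB) = { -4, -7/2, -27/8 | -13/4, -3, -2, -1, 0 } = -53/16
G(RRRRBBRBB) = { -4, -7/2, -27/8, -53/16 | -13/4, -3, -2, -1, 0 } = -105/32
G(RRRRBBRBBB) = { -4, -7/2, -27/8, -53/16, -105/32 | -13/4, -3, -2, -1, 0 } = -209/64
G(RRRRBBRBBBB) = { -4, -7/2, -27/8, -53/16, -105/32, -209/64 | -13/4, -3, -2, -1, 0 } = -417/128
G(RRRRBBRBBBBR) = { -4, -7/2, -27/8, -53/16, -105/32, -209/64 | -417/128, -13/4, -3, -2, -1, 0 } = -835/256
G(RRRRBBRBBBBRR) = { -4, -7/2, -27/8, -53/16, -105/32, -209/64 | -835/256, -417/128, -13/4, -3, -2, -1, 0 } = -1671/512
G(RRRRBBRBBBBRRB) = { -4, -7/2, -27/8, -53/16, -105/32, -209/64, -1671/512 | -835/256, -417/128, -13/4, -3, -2, -1, 0 } = -3341/1024
G(RRRRBBRBBBBRRBR) = { -4, -7/2, -27/8, -53/16, -105/32, -209/64, -1671/512 | -3341/1024, -835/256, -417/128, -13/4, -3, -2, -1, 0 } = -6683/2048

-6683/2048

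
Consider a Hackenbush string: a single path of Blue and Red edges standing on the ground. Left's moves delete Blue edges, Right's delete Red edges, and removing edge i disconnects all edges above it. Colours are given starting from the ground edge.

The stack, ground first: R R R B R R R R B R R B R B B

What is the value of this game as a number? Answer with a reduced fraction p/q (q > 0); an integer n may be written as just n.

-12137/4096

edge 1 of 15 (R): { none | 0 } → -1
edge 2 of 15 (R): { none | -1; 0 } → -2
edge 3 of 15 (R): { none | -2; -1; 0 } → -3
edge 4 of 15 (B): { -3 | -2; -1; 0 } → -5/2
edge 5 of 15 (R): { -3 | -5/2; -2; -1; 0 } → -11/4
edge 6 of 15 (R): { -3 | -11/4; -5/2; -2; -1; 0 } → -23/8
edge 7 of 15 (R): { -3 | -23/8; -11/4; -5/2; -2; -1; 0 } → -47/16
edge 8 of 15 (R): { -3 | -47/16; -23/8; -11/4; -5/2; -2; -1; 0 } → -95/32
edge 9 of 15 (B): { -3; -95/32 | -47/16; -23/8; -11/4; -5/2; -2; -1; 0 } → -189/64
edge 10 of 15 (R): { -3; -95/32 | -189/64; -47/16; -23/8; -11/4; -5/2; -2; -1; 0 } → -379/128
edge 11 of 15 (R): { -3; -95/32 | -379/128; -189/64; -47/16; -23/8; -11/4; -5/2; -2; -1; 0 } → -759/256
edge 12 of 15 (B): { -3; -95/32; -759/256 | -379/128; -189/64; -47/16; -23/8; -11/4; -5/2; -2; -1; 0 } → -1517/512
edge 13 of 15 (R): { -3; -95/32; -759/256 | -1517/512; -379/128; -189/64; -47/16; -23/8; -11/4; -5/2; -2; -1; 0 } → -3035/1024
edge 14 of 15 (B): { -3; -95/32; -759/256; -3035/1024 | -1517/512; -379/128; -189/64; -47/16; -23/8; -11/4; -5/2; -2; -1; 0 } → -6069/2048
edge 15 of 15 (B): { -3; -95/32; -759/256; -3035/1024; -6069/2048 | -1517/512; -379/128; -189/64; -47/16; -23/8; -11/4; -5/2; -2; -1; 0 } → -12137/4096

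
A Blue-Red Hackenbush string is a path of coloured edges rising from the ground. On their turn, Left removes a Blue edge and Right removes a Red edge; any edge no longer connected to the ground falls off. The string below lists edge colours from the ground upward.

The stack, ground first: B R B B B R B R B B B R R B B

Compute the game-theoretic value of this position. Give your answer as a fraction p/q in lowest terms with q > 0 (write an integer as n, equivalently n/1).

G_1 [B]  L=[0]  R=[(no moves)]  -> 1
G_2 [BR]  L=[0]  R=[1]  -> 1/2
G_3 [BRB]  L=[0,1/2]  R=[1]  -> 3/4
G_4 [BRBB]  L=[0,1/2,3/4]  R=[1]  -> 7/8
G_5 [BRBBB]  L=[0,1/2,3/4,7/8]  R=[1]  -> 15/16
G_6 [BRBBBR]  L=[0,1/2,3/4,7/8]  R=[15/16,1]  -> 29/32
G_7 [BRBBBRB]  L=[0,1/2,3/4,7/8,29/32]  R=[15/16,1]  -> 59/64
G_8 [BRBBBRBR]  L=[0,1/2,3/4,7/8,29/32]  R=[59/64,15/16,1]  -> 117/128
G_9 [BRBBBRBRB]  L=[0,1/2,3/4,7/8,29/32,117/128]  R=[59/64,15/16,1]  -> 235/256
G_10 [BRBBBRBRBB]  L=[0,1/2,3/4,7/8,29/32,117/128,235/256]  R=[59/64,15/16,1]  -> 471/512
G_11 [BRBBBRBRBBB]  L=[0,1/2,3/4,7/8,29/32,117/128,235/256,471/512]  R=[59/64,15/16,1]  -> 943/1024
G_12 [BRBBBRBRBBBR]  L=[0,1/2,3/4,7/8,29/32,117/128,235/256,471/512]  R=[943/1024,59/64,15/16,1]  -> 1885/2048
G_13 [BRBBBRBRBBBRR]  L=[0,1/2,3/4,7/8,29/32,117/128,235/256,471/512]  R=[1885/2048,943/1024,59/64,15/16,1]  -> 3769/4096
G_14 [BRBBBRBRBBBRRB]  L=[0,1/2,3/4,7/8,29/32,117/128,235/256,471/512,3769/4096]  R=[1885/2048,943/1024,59/64,15/16,1]  -> 7539/8192
G_15 [BRBBBRBRBBBRRBB]  L=[0,1/2,3/4,7/8,29/32,117/128,235/256,471/512,3769/4096,7539/8192]  R=[1885/2048,943/1024,59/64,15/16,1]  -> 15079/16384

15079/16384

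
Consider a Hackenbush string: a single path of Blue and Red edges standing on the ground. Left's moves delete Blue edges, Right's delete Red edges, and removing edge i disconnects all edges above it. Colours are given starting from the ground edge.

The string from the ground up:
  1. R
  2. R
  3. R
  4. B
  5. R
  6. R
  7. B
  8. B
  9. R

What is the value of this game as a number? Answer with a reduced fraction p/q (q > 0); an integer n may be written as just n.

Build G(s[:k]) for k = 1..9, string s = R R R B R R B B R.
edge 1 of 9 (R): { · | 0 } → -1
edge 2 of 9 (R): { · | -1; 0 } → -2
edge 3 of 9 (R): { · | -2; -1; 0 } → -3
edge 4 of 9 (B): { -3 | -2; -1; 0 } → -5/2
edge 5 of 9 (R): { -3 | -5/2; -2; -1; 0 } → -11/4
edge 6 of 9 (R): { -3 | -11/4; -5/2; -2; -1; 0 } → -23/8
edge 7 of 9 (B): { -3; -23/8 | -11/4; -5/2; -2; -1; 0 } → -45/16
edge 8 of 9 (B): { -3; -23/8; -45/16 | -11/4; -5/2; -2; -1; 0 } → -89/32
edge 9 of 9 (R): { -3; -23/8; -45/16 | -89/32; -11/4; -5/2; -2; -1; 0 } → -179/64

-179/64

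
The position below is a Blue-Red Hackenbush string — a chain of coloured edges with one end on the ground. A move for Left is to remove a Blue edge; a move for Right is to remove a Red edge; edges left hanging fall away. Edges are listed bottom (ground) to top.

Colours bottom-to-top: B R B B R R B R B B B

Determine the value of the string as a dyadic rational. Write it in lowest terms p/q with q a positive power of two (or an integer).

815/1024

Recurse on prefixes of the 11-edge string B R B B R R B R B B B:
B: Left { 0 }, Right { — } -> simplest 1
BR: Left { 0 }, Right { 1 } -> simplest 1/2
BRB: Left { 0,1/2 }, Right { 1 } -> simplest 3/4
BRBB: Left { 0,1/2,3/4 }, Right { 1 } -> simplest 7/8
BRBBR: Left { 0,1/2,3/4 }, Right { 7/8,1 } -> simplest 13/16
BRBBRR: Left { 0,1/2,3/4 }, Right { 13/16,7/8,1 } -> simplest 25/32
BRBBRRB: Left { 0,1/2,3/4,25/32 }, Right { 13/16,7/8,1 } -> simplest 51/64
BRBBRRBR: Left { 0,1/2,3/4,25/32 }, Right { 51/64,13/16,7/8,1 } -> simplest 101/128
BRBBRRBRB: Left { 0,1/2,3/4,25/32,101/128 }, Right { 51/64,13/16,7/8,1 } -> simplest 203/256
BRBBRRBRBB: Left { 0,1/2,3/4,25/32,101/128,203/256 }, Right { 51/64,13/16,7/8,1 } -> simplest 407/512
BRBBRRBRBBB: Left { 0,1/2,3/4,25/32,101/128,203/256,407/512 }, Right { 51/64,13/16,7/8,1 } -> simplest 815/1024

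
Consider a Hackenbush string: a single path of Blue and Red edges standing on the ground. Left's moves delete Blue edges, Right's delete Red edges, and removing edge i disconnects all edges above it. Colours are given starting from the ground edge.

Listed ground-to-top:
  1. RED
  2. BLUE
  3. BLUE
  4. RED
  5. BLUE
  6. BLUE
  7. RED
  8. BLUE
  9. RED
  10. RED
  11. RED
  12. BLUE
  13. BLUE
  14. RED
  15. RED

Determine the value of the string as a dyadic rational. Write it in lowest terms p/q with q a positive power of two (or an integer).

edge 1 of 15 (RED): { (no moves) | 0 } gives -1
edge 2 of 15 (BLUE): { -1 | 0 } gives -1/2
edge 3 of 15 (BLUE): { -1; -1/2 | 0 } gives -1/4
edge 4 of 15 (RED): { -1; -1/2 | -1/4; 0 } gives -3/8
edge 5 of 15 (BLUE): { -1; -1/2; -3/8 | -1/4; 0 } gives -5/16
edge 6 of 15 (BLUE): { -1; -1/2; -3/8; -5/16 | -1/4; 0 } gives -9/32
edge 7 of 15 (RED): { -1; -1/2; -3/8; -5/16 | -9/32; -1/4; 0 } gives -19/64
edge 8 of 15 (BLUE): { -1; -1/2; -3/8; -5/16; -19/64 | -9/32; -1/4; 0 } gives -37/128
edge 9 of 15 (RED): { -1; -1/2; -3/8; -5/16; -19/64 | -37/128; -9/32; -1/4; 0 } gives -75/256
edge 10 of 15 (RED): { -1; -1/2; -3/8; -5/16; -19/64 | -75/256; -37/128; -9/32; -1/4; 0 } gives -151/512
edge 11 of 15 (RED): { -1; -1/2; -3/8; -5/16; -19/64 | -151/512; -75/256; -37/128; -9/32; -1/4; 0 } gives -303/1024
edge 12 of 15 (BLUE): { -1; -1/2; -3/8; -5/16; -19/64; -303/1024 | -151/512; -75/256; -37/128; -9/32; -1/4; 0 } gives -605/2048
edge 13 of 15 (BLUE): { -1; -1/2; -3/8; -5/16; -19/64; -303/1024; -605/2048 | -151/512; -75/256; -37/128; -9/32; -1/4; 0 } gives -1209/4096
edge 14 of 15 (RED): { -1; -1/2; -3/8; -5/16; -19/64; -303/1024; -605/2048 | -1209/4096; -151/512; -75/256; -37/128; -9/32; -1/4; 0 } gives -2419/8192
edge 15 of 15 (RED): { -1; -1/2; -3/8; -5/16; -19/64; -303/1024; -605/2048 | -2419/8192; -1209/4096; -151/512; -75/256; -37/128; -9/32; -1/4; 0 } gives -4839/16384

-4839/16384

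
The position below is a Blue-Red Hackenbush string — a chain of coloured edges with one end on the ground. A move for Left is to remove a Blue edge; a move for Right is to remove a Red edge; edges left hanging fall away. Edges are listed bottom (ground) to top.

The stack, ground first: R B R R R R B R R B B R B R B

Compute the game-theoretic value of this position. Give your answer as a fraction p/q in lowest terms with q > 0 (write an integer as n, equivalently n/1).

G_1 [R]  L=[(no moves)]  R=[0]  = -1
G_2 [RB]  L=[-1]  R=[0]  = -1/2
G_3 [RBR]  L=[-1]  R=[-1/2, 0]  = -3/4
G_4 [RBRR]  L=[-1]  R=[-3/4, -1/2, 0]  = -7/8
G_5 [RBRRR]  L=[-1]  R=[-7/8, -3/4, -1/2, 0]  = -15/16
G_6 [RBRRRR]  L=[-1]  R=[-15/16, -7/8, -3/4, -1/2, 0]  = -31/32
G_7 [RBRRRRB]  L=[-1, -31/32]  R=[-15/16, -7/8, -3/4, -1/2, 0]  = -61/64
G_8 [RBRRRRBR]  L=[-1, -31/32]  R=[-61/64, -15/16, -7/8, -3/4, -1/2, 0]  = -123/128
G_9 [RBRRRRBRR]  L=[-1, -31/32]  R=[-123/128, -61/64, -15/16, -7/8, -3/4, -1/2, 0]  = -247/256
G_10 [RBRRRRBRRB]  L=[-1, -31/32, -247/256]  R=[-123/128, -61/64, -15/16, -7/8, -3/4, -1/2, 0]  = -493/512
G_11 [RBRRRRBRRBB]  L=[-1, -31/32, -247/256, -493/512]  R=[-123/128, -61/64, -15/16, -7/8, -3/4, -1/2, 0]  = -985/1024
G_12 [RBRRRRBRRBBR]  L=[-1, -31/32, -247/256, -493/512]  R=[-985/1024, -123/128, -61/64, -15/16, -7/8, -3/4, -1/2, 0]  = -1971/2048
G_13 [RBRRRRBRRBBRB]  L=[-1, -31/32, -247/256, -493/512, -1971/2048]  R=[-985/1024, -123/128, -61/64, -15/16, -7/8, -3/4, -1/2, 0]  = -3941/4096
G_14 [RBRRRRBRRBBRBR]  L=[-1, -31/32, -247/256, -493/512, -1971/2048]  R=[-3941/4096, -985/1024, -123/128, -61/64, -15/16, -7/8, -3/4, -1/2, 0]  = -7883/8192
G_15 [RBRRRRBRRBBRBRB]  L=[-1, -31/32, -247/256, -493/512, -1971/2048, -7883/8192]  R=[-3941/4096, -985/1024, -123/128, -61/64, -15/16, -7/8, -3/4, -1/2, 0]  = -15765/16384

-15765/16384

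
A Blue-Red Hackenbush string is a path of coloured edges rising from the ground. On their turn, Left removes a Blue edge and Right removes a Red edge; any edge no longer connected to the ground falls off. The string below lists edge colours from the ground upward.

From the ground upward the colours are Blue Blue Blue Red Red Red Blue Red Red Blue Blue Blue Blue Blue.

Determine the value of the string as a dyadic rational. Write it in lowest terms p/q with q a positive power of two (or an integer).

4415/2048

Recurse on prefixes of the 14-edge string Blue Blue Blue Red Red Red Blue Red Red Blue Blue Blue Blue Blue:
1 of 14 · B · max L 0 · min R +∞ → 1
2 of 14 · BB · max L 1 · min R +∞ → 2
3 of 14 · BBB · max L 2 · min R +∞ → 3
4 of 14 · BBBR · max L 2 · min R 3 → 5/2
5 of 14 · BBBRR · max L 2 · min R 5/2 → 9/4
6 of 14 · BBBRRR · max L 2 · min R 9/4 → 17/8
7 of 14 · BBBRRRB · max L 17/8 · min R 9/4 → 35/16
8 of 14 · BBBRRRBR · max L 17/8 · min R 35/16 → 69/32
9 of 14 · BBBRRRBRR · max L 17/8 · min R 69/32 → 137/64
10 of 14 · BBBRRRBRRB · max L 137/64 · min R 69/32 → 275/128
11 of 14 · BBBRRRBRRBB · max L 275/128 · min R 69/32 → 551/256
12 of 14 · BBBRRRBRRBBB · max L 551/256 · min R 69/32 → 1103/512
13 of 14 · BBBRRRBRRBBBB · max L 1103/512 · min R 69/32 → 2207/1024
14 of 14 · BBBRRRBRRBBBBB · max L 2207/1024 · min R 69/32 → 4415/2048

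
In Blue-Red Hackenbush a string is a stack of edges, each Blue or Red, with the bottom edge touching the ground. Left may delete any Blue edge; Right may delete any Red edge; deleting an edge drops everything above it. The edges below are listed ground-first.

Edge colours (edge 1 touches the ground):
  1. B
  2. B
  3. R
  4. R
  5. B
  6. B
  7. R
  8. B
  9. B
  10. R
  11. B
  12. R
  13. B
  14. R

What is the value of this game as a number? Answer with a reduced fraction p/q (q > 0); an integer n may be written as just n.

edge 1 of 14 (B): { 0 | · } -> 1
edge 2 of 14 (B): { 0,1 | · } -> 2
edge 3 of 14 (R): { 0,1 | 2 } -> 3/2
edge 4 of 14 (R): { 0,1 | 3/2,2 } -> 5/4
edge 5 of 14 (B): { 0,1,5/4 | 3/2,2 } -> 11/8
edge 6 of 14 (B): { 0,1,5/4,11/8 | 3/2,2 } -> 23/16
edge 7 of 14 (R): { 0,1,5/4,11/8 | 23/16,3/2,2 } -> 45/32
edge 8 of 14 (B): { 0,1,5/4,11/8,45/32 | 23/16,3/2,2 } -> 91/64
edge 9 of 14 (B): { 0,1,5/4,11/8,45/32,91/64 | 23/16,3/2,2 } -> 183/128
edge 10 of 14 (R): { 0,1,5/4,11/8,45/32,91/64 | 183/128,23/16,3/2,2 } -> 365/256
edge 11 of 14 (B): { 0,1,5/4,11/8,45/32,91/64,365/256 | 183/128,23/16,3/2,2 } -> 731/512
edge 12 of 14 (R): { 0,1,5/4,11/8,45/32,91/64,365/256 | 731/512,183/128,23/16,3/2,2 } -> 1461/1024
edge 13 of 14 (B): { 0,1,5/4,11/8,45/32,91/64,365/256,1461/1024 | 731/512,183/128,23/16,3/2,2 } -> 2923/2048
edge 14 of 14 (R): { 0,1,5/4,11/8,45/32,91/64,365/256,1461/1024 | 2923/2048,731/512,183/128,23/16,3/2,2 } -> 5845/4096

5845/4096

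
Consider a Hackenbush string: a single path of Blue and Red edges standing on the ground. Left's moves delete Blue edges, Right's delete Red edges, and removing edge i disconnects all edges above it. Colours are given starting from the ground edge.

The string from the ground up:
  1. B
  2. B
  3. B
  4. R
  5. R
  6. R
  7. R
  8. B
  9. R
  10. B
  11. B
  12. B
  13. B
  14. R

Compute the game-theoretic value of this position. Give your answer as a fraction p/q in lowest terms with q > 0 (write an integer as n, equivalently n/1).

4285/2048

g(B) = { 0 | — } = 1
g(BB) = { 0; 1 | — } = 2
g(BBB) = { 0; 1; 2 | — } = 3
g(BBBR) = { 0; 1; 2 | 3 } = 5/2
g(BBBRR) = { 0; 1; 2 | 5/2; 3 } = 9/4
g(BBBRRR) = { 0; 1; 2 | 9/4; 5/2; 3 } = 17/8
g(BBBRRRR) = { 0; 1; 2 | 17/8; 9/4; 5/2; 3 } = 33/16
g(BBBRRRRB) = { 0; 1; 2; 33/16 | 17/8; 9/4; 5/2; 3 } = 67/32
g(BBBRRRRBR) = { 0; 1; 2; 33/16 | 67/32; 17/8; 9/4; 5/2; 3 } = 133/64
g(BBBRRRRBRB) = { 0; 1; 2; 33/16; 133/64 | 67/32; 17/8; 9/4; 5/2; 3 } = 267/128
g(BBBRRRRBRBB) = { 0; 1; 2; 33/16; 133/64; 267/128 | 67/32; 17/8; 9/4; 5/2; 3 } = 535/256
g(BBBRRRRBRBBB) = { 0; 1; 2; 33/16; 133/64; 267/128; 535/256 | 67/32; 17/8; 9/4; 5/2; 3 } = 1071/512
g(BBBRRRRBRBBBB) = { 0; 1; 2; 33/16; 133/64; 267/128; 535/256; 1071/512 | 67/32; 17/8; 9/4; 5/2; 3 } = 2143/1024
g(BBBRRRRBRBBBBR) = { 0; 1; 2; 33/16; 133/64; 267/128; 535/256; 1071/512 | 2143/1024; 67/32; 17/8; 9/4; 5/2; 3 } = 4285/2048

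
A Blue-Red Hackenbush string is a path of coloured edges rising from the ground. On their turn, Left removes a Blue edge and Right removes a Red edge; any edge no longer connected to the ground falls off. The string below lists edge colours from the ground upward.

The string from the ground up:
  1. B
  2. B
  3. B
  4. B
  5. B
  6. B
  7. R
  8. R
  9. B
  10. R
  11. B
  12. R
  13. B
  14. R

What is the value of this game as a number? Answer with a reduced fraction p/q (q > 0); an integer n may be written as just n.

1365/256

Build val(s[:k]) for k = 1..14, string s = B B B B B B R R B R B R B R.
step 1: add B to get B; options L={ 0 } R={ — } — 1
step 2: add B to get BB; options L={ 0 1 } R={ — } — 2
step 3: add B to get BBB; options L={ 0 1 2 } R={ — } — 3
step 4: add B to get BBBB; options L={ 0 1 2 3 } R={ — } — 4
step 5: add B to get BBBBB; options L={ 0 1 2 3 4 } R={ — } — 5
step 6: add B to get BBBBBB; options L={ 0 1 2 3 4 5 } R={ — } — 6
step 7: add R to get BBBBBBR; options L={ 0 1 2 3 4 5 } R={ 6 } — 11/2
step 8: add R to get BBBBBBRR; options L={ 0 1 2 3 4 5 } R={ 11/2 6 } — 21/4
step 9: add B to get BBBBBBRRB; options L={ 0 1 2 3 4 5 21/4 } R={ 11/2 6 } — 43/8
step 10: add R to get BBBBBBRRBR; options L={ 0 1 2 3 4 5 21/4 } R={ 43/8 11/2 6 } — 85/16
step 11: add B to get BBBBBBRRBRB; options L={ 0 1 2 3 4 5 21/4 85/16 } R={ 43/8 11/2 6 } — 171/32
step 12: add R to get BBBBBBRRBRBR; options L={ 0 1 2 3 4 5 21/4 85/16 } R={ 171/32 43/8 11/2 6 } — 341/64
step 13: add B to get BBBBBBRRBRBRB; options L={ 0 1 2 3 4 5 21/4 85/16 341/64 } R={ 171/32 43/8 11/2 6 } — 683/128
step 14: add R to get BBBBBBRRBRBRBR; options L={ 0 1 2 3 4 5 21/4 85/16 341/64 } R={ 683/128 171/32 43/8 11/2 6 } — 1365/256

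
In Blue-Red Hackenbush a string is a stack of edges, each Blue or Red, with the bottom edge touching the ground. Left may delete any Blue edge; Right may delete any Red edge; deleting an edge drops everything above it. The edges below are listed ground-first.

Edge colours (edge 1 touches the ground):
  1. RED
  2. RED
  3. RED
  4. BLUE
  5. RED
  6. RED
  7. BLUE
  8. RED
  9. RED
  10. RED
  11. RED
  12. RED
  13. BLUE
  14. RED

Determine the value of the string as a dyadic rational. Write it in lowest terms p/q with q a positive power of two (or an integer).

step 1: add RED to get R; options L={ — } R={ 0 } ⇒ -1
step 2: add RED to get RR; options L={ — } R={ -1,0 } ⇒ -2
step 3: add RED to get RRR; options L={ — } R={ -2,-1,0 } ⇒ -3
step 4: add BLUE to get RRRB; options L={ -3 } R={ -2,-1,0 } ⇒ -5/2
step 5: add RED to get RRRBR; options L={ -3 } R={ -5/2,-2,-1,0 } ⇒ -11/4
step 6: add RED to get RRRBRR; options L={ -3 } R={ -11/4,-5/2,-2,-1,0 } ⇒ -23/8
step 7: add BLUE to get RRRBRRB; options L={ -3,-23/8 } R={ -11/4,-5/2,-2,-1,0 } ⇒ -45/16
step 8: add RED to get RRRBRRBR; options L={ -3,-23/8 } R={ -45/16,-11/4,-5/2,-2,-1,0 } ⇒ -91/32
step 9: add RED to get RRRBRRBRR; options L={ -3,-23/8 } R={ -91/32,-45/16,-11/4,-5/2,-2,-1,0 } ⇒ -183/64
step 10: add RED to get RRRBRRBRRR; options L={ -3,-23/8 } R={ -183/64,-91/32,-45/16,-11/4,-5/2,-2,-1,0 } ⇒ -367/128
step 11: add RED to get RRRBRRBRRRR; options L={ -3,-23/8 } R={ -367/128,-183/64,-91/32,-45/16,-11/4,-5/2,-2,-1,0 } ⇒ -735/256
step 12: add RED to get RRRBRRBRRRRR; options L={ -3,-23/8 } R={ -735/256,-367/128,-183/64,-91/32,-45/16,-11/4,-5/2,-2,-1,0 } ⇒ -1471/512
step 13: add BLUE to get RRRBRRBRRRRRB; options L={ -3,-23/8,-1471/512 } R={ -735/256,-367/128,-183/64,-91/32,-45/16,-11/4,-5/2,-2,-1,0 } ⇒ -2941/1024
step 14: add RED to get RRRBRRBRRRRRBR; options L={ -3,-23/8,-1471/512 } R={ -2941/1024,-735/256,-367/128,-183/64,-91/32,-45/16,-11/4,-5/2,-2,-1,0 } ⇒ -5883/2048

-5883/2048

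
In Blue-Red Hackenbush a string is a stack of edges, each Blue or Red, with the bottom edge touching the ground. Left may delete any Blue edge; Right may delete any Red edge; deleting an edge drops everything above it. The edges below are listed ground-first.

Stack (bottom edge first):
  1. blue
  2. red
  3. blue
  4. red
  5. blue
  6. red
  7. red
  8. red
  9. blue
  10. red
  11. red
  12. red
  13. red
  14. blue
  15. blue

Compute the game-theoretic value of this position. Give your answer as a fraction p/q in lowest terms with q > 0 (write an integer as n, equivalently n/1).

10375/16384

G_1 [b]  L=[0]  R=[—]  = 1
G_2 [br]  L=[0]  R=[1]  = 1/2
G_3 [brb]  L=[0,1/2]  R=[1]  = 3/4
G_4 [brbr]  L=[0,1/2]  R=[3/4,1]  = 5/8
G_5 [brbrb]  L=[0,1/2,5/8]  R=[3/4,1]  = 11/16
G_6 [brbrbr]  L=[0,1/2,5/8]  R=[11/16,3/4,1]  = 21/32
G_7 [brbrbrr]  L=[0,1/2,5/8]  R=[21/32,11/16,3/4,1]  = 41/64
G_8 [brbrbrrr]  L=[0,1/2,5/8]  R=[41/64,21/32,11/16,3/4,1]  = 81/128
G_9 [brbrbrrrb]  L=[0,1/2,5/8,81/128]  R=[41/64,21/32,11/16,3/4,1]  = 163/256
G_10 [brbrbrrrbr]  L=[0,1/2,5/8,81/128]  R=[163/256,41/64,21/32,11/16,3/4,1]  = 325/512
G_11 [brbrbrrrbrr]  L=[0,1/2,5/8,81/128]  R=[325/512,163/256,41/64,21/32,11/16,3/4,1]  = 649/1024
G_12 [brbrbrrrbrrr]  L=[0,1/2,5/8,81/128]  R=[649/1024,325/512,163/256,41/64,21/32,11/16,3/4,1]  = 1297/2048
G_13 [brbrbrrrbrrrr]  L=[0,1/2,5/8,81/128]  R=[1297/2048,649/1024,325/512,163/256,41/64,21/32,11/16,3/4,1]  = 2593/4096
G_14 [brbrbrrrbrrrrb]  L=[0,1/2,5/8,81/128,2593/4096]  R=[1297/2048,649/1024,325/512,163/256,41/64,21/32,11/16,3/4,1]  = 5187/8192
G_15 [brbrbrrrbrrrrbb]  L=[0,1/2,5/8,81/128,2593/4096,5187/8192]  R=[1297/2048,649/1024,325/512,163/256,41/64,21/32,11/16,3/4,1]  = 10375/16384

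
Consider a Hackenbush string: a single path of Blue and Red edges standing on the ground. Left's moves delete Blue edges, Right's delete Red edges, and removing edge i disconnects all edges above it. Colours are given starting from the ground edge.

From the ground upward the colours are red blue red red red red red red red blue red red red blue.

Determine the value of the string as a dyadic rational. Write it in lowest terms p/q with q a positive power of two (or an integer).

-8157/8192

Prefix values for red blue red red red red red red red blue red red red blue via {L|R} + simplicity:
g(r) = { · | 0 } gives -1
g(rb) = { -1 | 0 } gives -1/2
g(rbr) = { -1 | -1/2; 0 } gives -3/4
g(rbrr) = { -1 | -3/4; -1/2; 0 } gives -7/8
g(rbrrr) = { -1 | -7/8; -3/4; -1/2; 0 } gives -15/16
g(rbrrrr) = { -1 | -15/16; -7/8; -3/4; -1/2; 0 } gives -31/32
g(rbrrrrr) = { -1 | -31/32; -15/16; -7/8; -3/4; -1/2; 0 } gives -63/64
g(rbrrrrrr) = { -1 | -63/64; -31/32; -15/16; -7/8; -3/4; -1/2; 0 } gives -127/128
g(rbrrrrrrr) = { -1 | -127/128; -63/64; -31/32; -15/16; -7/8; -3/4; -1/2; 0 } gives -255/256
g(rbrrrrrrrb) = { -1; -255/256 | -127/128; -63/64; -31/32; -15/16; -7/8; -3/4; -1/2; 0 } gives -509/512
g(rbrrrrrrrbr) = { -1; -255/256 | -509/512; -127/128; -63/64; -31/32; -15/16; -7/8; -3/4; -1/2; 0 } gives -1019/1024
g(rbrrrrrrrbrr) = { -1; -255/256 | -1019/1024; -509/512; -127/128; -63/64; -31/32; -15/16; -7/8; -3/4; -1/2; 0 } gives -2039/2048
g(rbrrrrrrrbrrr) = { -1; -255/256 | -2039/2048; -1019/1024; -509/512; -127/128; -63/64; -31/32; -15/16; -7/8; -3/4; -1/2; 0 } gives -4079/4096
g(rbrrrrrrrbrrrb) = { -1; -255/256; -4079/4096 | -2039/2048; -1019/1024; -509/512; -127/128; -63/64; -31/32; -15/16; -7/8; -3/4; -1/2; 0 } gives -8157/8192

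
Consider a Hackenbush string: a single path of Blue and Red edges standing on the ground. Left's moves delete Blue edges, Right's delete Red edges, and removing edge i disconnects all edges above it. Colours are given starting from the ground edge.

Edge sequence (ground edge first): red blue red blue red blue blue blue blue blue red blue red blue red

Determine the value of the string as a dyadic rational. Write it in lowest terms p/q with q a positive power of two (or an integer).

Prefix values for red blue red blue red blue blue blue blue blue red blue red blue red via {L|R} + simplicity:
edge 1 of 15 (red): { · | 0 } gives -1
edge 2 of 15 (blue): { -1 | 0 } gives -1/2
edge 3 of 15 (red): { -1 | -1/2; 0 } gives -3/4
edge 4 of 15 (blue): { -1; -3/4 | -1/2; 0 } gives -5/8
edge 5 of 15 (red): { -1; -3/4 | -5/8; -1/2; 0 } gives -11/16
edge 6 of 15 (blue): { -1; -3/4; -11/16 | -5/8; -1/2; 0 } gives -21/32
edge 7 of 15 (blue): { -1; -3/4; -11/16; -21/32 | -5/8; -1/2; 0 } gives -41/64
edge 8 of 15 (blue): { -1; -3/4; -11/16; -21/32; -41/64 | -5/8; -1/2; 0 } gives -81/128
edge 9 of 15 (blue): { -1; -3/4; -11/16; -21/32; -41/64; -81/128 | -5/8; -1/2; 0 } gives -161/256
edge 10 of 15 (blue): { -1; -3/4; -11/16; -21/32; -41/64; -81/128; -161/256 | -5/8; -1/2; 0 } gives -321/512
edge 11 of 15 (red): { -1; -3/4; -11/16; -21/32; -41/64; -81/128; -161/256 | -321/512; -5/8; -1/2; 0 } gives -643/1024
edge 12 of 15 (blue): { -1; -3/4; -11/16; -21/32; -41/64; -81/128; -161/256; -643/1024 | -321/512; -5/8; -1/2; 0 } gives -1285/2048
edge 13 of 15 (red): { -1; -3/4; -11/16; -21/32; -41/64; -81/128; -161/256; -643/1024 | -1285/2048; -321/512; -5/8; -1/2; 0 } gives -2571/4096
edge 14 of 15 (blue): { -1; -3/4; -11/16; -21/32; -41/64; -81/128; -161/256; -643/1024; -2571/4096 | -1285/2048; -321/512; -5/8; -1/2; 0 } gives -5141/8192
edge 15 of 15 (red): { -1; -3/4; -11/16; -21/32; -41/64; -81/128; -161/256; -643/1024; -2571/4096 | -5141/8192; -1285/2048; -321/512; -5/8; -1/2; 0 } gives -10283/16384

-10283/16384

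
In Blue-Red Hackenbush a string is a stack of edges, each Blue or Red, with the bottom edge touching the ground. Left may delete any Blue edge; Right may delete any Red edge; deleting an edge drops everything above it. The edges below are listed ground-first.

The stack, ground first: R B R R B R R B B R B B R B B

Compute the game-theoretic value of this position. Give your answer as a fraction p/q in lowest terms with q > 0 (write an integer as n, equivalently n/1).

Build G(s[:k]) for k = 1..15, string s = R B R R B R R B B R B B R B B.
G(R) = { none | 0 } ⇒ -1
G(RB) = { -1 | 0 } ⇒ -1/2
G(RBR) = { -1 | -1/2 0 } ⇒ -3/4
G(RBRR) = { -1 | -3/4 -1/2 0 } ⇒ -7/8
G(RBRRB) = { -1 -7/8 | -3/4 -1/2 0 } ⇒ -13/16
G(RBRRBR) = { -1 -7/8 | -13/16 -3/4 -1/2 0 } ⇒ -27/32
G(RBRRBRR) = { -1 -7/8 | -27/32 -13/16 -3/4 -1/2 0 } ⇒ -55/64
G(RBRRBRRB) = { -1 -7/8 -55/64 | -27/32 -13/16 -3/4 -1/2 0 } ⇒ -109/128
G(RBRRBRRBB) = { -1 -7/8 -55/64 -109/128 | -27/32 -13/16 -3/4 -1/2 0 } ⇒ -217/256
G(RBRRBRRBBR) = { -1 -7/8 -55/64 -109/128 | -217/256 -27/32 -13/16 -3/4 -1/2 0 } ⇒ -435/512
G(RBRRBRRBBRB) = { -1 -7/8 -55/64 -109/128 -435/512 | -217/256 -27/32 -13/16 -3/4 -1/2 0 } ⇒ -869/1024
G(RBRRBRRBBRBB) = { -1 -7/8 -55/64 -109/128 -435/512 -869/1024 | -217/256 -27/32 -13/16 -3/4 -1/2 0 } ⇒ -1737/2048
G(RBRRBRRBBRBBR) = { -1 -7/8 -55/64 -109/128 -435/512 -869/1024 | -1737/2048 -217/256 -27/32 -13/16 -3/4 -1/2 0 } ⇒ -3475/4096
G(RBRRBRRBBRBBRB) = { -1 -7/8 -55/64 -109/128 -435/512 -869/1024 -3475/4096 | -1737/2048 -217/256 -27/32 -13/16 -3/4 -1/2 0 } ⇒ -6949/8192
G(RBRRBRRBBRBBRBB) = { -1 -7/8 -55/64 -109/128 -435/512 -869/1024 -3475/4096 -6949/8192 | -1737/2048 -217/256 -27/32 -13/16 -3/4 -1/2 0 } ⇒ -13897/16384

-13897/16384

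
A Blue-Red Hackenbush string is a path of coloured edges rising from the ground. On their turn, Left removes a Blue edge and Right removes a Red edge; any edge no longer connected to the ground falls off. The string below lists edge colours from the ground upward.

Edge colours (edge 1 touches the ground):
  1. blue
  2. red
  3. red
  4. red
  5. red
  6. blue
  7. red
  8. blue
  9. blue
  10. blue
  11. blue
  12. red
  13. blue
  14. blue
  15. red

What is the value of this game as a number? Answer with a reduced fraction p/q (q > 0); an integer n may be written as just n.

1517/16384

value(b) = { 0 | — } gives 1
value(br) = { 0 | 1 } gives 1/2
value(brr) = { 0 | 1/2 1 } gives 1/4
value(brrr) = { 0 | 1/4 1/2 1 } gives 1/8
value(brrrr) = { 0 | 1/8 1/4 1/2 1 } gives 1/16
value(brrrrb) = { 0 1/16 | 1/8 1/4 1/2 1 } gives 3/32
value(brrrrbr) = { 0 1/16 | 3/32 1/8 1/4 1/2 1 } gives 5/64
value(brrrrbrb) = { 0 1/16 5/64 | 3/32 1/8 1/4 1/2 1 } gives 11/128
value(brrrrbrbb) = { 0 1/16 5/64 11/128 | 3/32 1/8 1/4 1/2 1 } gives 23/256
value(brrrrbrbbb) = { 0 1/16 5/64 11/128 23/256 | 3/32 1/8 1/4 1/2 1 } gives 47/512
value(brrrrbrbbbb) = { 0 1/16 5/64 11/128 23/256 47/512 | 3/32 1/8 1/4 1/2 1 } gives 95/1024
value(brrrrbrbbbbr) = { 0 1/16 5/64 11/128 23/256 47/512 | 95/1024 3/32 1/8 1/4 1/2 1 } gives 189/2048
value(brrrrbrbbbbrb) = { 0 1/16 5/64 11/128 23/256 47/512 189/2048 | 95/1024 3/32 1/8 1/4 1/2 1 } gives 379/4096
value(brrrrbrbbbbrbb) = { 0 1/16 5/64 11/128 23/256 47/512 189/2048 379/4096 | 95/1024 3/32 1/8 1/4 1/2 1 } gives 759/8192
value(brrrrbrbbbbrbbr) = { 0 1/16 5/64 11/128 23/256 47/512 189/2048 379/4096 | 759/8192 95/1024 3/32 1/8 1/4 1/2 1 } gives 1517/16384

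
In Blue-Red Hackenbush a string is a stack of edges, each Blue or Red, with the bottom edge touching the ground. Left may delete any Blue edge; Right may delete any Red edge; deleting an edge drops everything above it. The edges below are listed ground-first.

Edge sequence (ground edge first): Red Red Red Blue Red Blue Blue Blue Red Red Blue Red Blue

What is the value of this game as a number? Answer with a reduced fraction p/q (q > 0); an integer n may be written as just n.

G_1 [R]  L=[∅]  R=[0]  so -1
G_2 [RR]  L=[∅]  R=[-1; 0]  so -2
G_3 [RRR]  L=[∅]  R=[-2; -1; 0]  so -3
G_4 [RRRB]  L=[-3]  R=[-2; -1; 0]  so -5/2
G_5 [RRRBR]  L=[-3]  R=[-5/2; -2; -1; 0]  so -11/4
G_6 [RRRBRB]  L=[-3; -11/4]  R=[-5/2; -2; -1; 0]  so -21/8
G_7 [RRRBRBB]  L=[-3; -11/4; -21/8]  R=[-5/2; -2; -1; 0]  so -41/16
G_8 [RRRBRBBB]  L=[-3; -11/4; -21/8; -41/16]  R=[-5/2; -2; -1; 0]  so -81/32
G_9 [RRRBRBBBR]  L=[-3; -11/4; -21/8; -41/16]  R=[-81/32; -5/2; -2; -1; 0]  so -163/64
G_10 [RRRBRBBBRR]  L=[-3; -11/4; -21/8; -41/16]  R=[-163/64; -81/32; -5/2; -2; -1; 0]  so -327/128
G_11 [RRRBRBBBRRB]  L=[-3; -11/4; -21/8; -41/16; -327/128]  R=[-163/64; -81/32; -5/2; -2; -1; 0]  so -653/256
G_12 [RRRBRBBBRRBR]  L=[-3; -11/4; -21/8; -41/16; -327/128]  R=[-653/256; -163/64; -81/32; -5/2; -2; -1; 0]  so -1307/512
G_13 [RRRBRBBBRRBRB]  L=[-3; -11/4; -21/8; -41/16; -327/128; -1307/512]  R=[-653/256; -163/64; -81/32; -5/2; -2; -1; 0]  so -2613/1024

-2613/1024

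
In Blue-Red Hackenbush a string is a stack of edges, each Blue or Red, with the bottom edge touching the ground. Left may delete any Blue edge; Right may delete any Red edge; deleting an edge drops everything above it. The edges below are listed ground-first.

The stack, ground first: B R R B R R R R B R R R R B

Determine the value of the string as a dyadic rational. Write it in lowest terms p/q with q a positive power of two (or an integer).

2115/8192

Recurse on prefixes of the 14-edge string B R R B R R R R B R R R R B:
v(B) = { 0 | ∅ } -> 1
v(BR) = { 0 | 1 } -> 1/2
v(BRR) = { 0 | 1/2,1 } -> 1/4
v(BRRB) = { 0,1/4 | 1/2,1 } -> 3/8
v(BRRBR) = { 0,1/4 | 3/8,1/2,1 } -> 5/16
v(BRRBRR) = { 0,1/4 | 5/16,3/8,1/2,1 } -> 9/32
v(BRRBRRR) = { 0,1/4 | 9/32,5/16,3/8,1/2,1 } -> 17/64
v(BRRBRRRR) = { 0,1/4 | 17/64,9/32,5/16,3/8,1/2,1 } -> 33/128
v(BRRBRRRRB) = { 0,1/4,33/128 | 17/64,9/32,5/16,3/8,1/2,1 } -> 67/256
v(BRRBRRRRBR) = { 0,1/4,33/128 | 67/256,17/64,9/32,5/16,3/8,1/2,1 } -> 133/512
v(BRRBRRRRBRR) = { 0,1/4,33/128 | 133/512,67/256,17/64,9/32,5/16,3/8,1/2,1 } -> 265/1024
v(BRRBRRRRBRRR) = { 0,1/4,33/128 | 265/1024,133/512,67/256,17/64,9/32,5/16,3/8,1/2,1 } -> 529/2048
v(BRRBRRRRBRRRR) = { 0,1/4,33/128 | 529/2048,265/1024,133/512,67/256,17/64,9/32,5/16,3/8,1/2,1 } -> 1057/4096
v(BRRBRRRRBRRRRB) = { 0,1/4,33/128,1057/4096 | 529/2048,265/1024,133/512,67/256,17/64,9/32,5/16,3/8,1/2,1 } -> 2115/8192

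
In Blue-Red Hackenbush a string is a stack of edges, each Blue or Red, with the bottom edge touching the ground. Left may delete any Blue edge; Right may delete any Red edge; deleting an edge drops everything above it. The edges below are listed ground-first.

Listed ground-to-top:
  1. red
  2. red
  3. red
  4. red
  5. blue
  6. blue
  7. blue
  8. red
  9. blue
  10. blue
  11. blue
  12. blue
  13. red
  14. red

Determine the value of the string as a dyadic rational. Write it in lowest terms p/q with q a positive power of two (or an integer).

1 of 14 · r · max L −∞ · min R 0 so -1
2 of 14 · rr · max L −∞ · min R -1 so -2
3 of 14 · rrr · max L −∞ · min R -2 so -3
4 of 14 · rrrr · max L −∞ · min R -3 so -4
5 of 14 · rrrrb · max L -4 · min R -3 so -7/2
6 of 14 · rrrrbb · max L -7/2 · min R -3 so -13/4
7 of 14 · rrrrbbb · max L -13/4 · min R -3 so -25/8
8 of 14 · rrrrbbbr · max L -13/4 · min R -25/8 so -51/16
9 of 14 · rrrrbbbrb · max L -51/16 · min R -25/8 so -101/32
10 of 14 · rrrrbbbrbb · max L -101/32 · min R -25/8 so -201/64
11 of 14 · rrrrbbbrbbb · max L -201/64 · min R -25/8 so -401/128
12 of 14 · rrrrbbbrbbbb · max L -401/128 · min R -25/8 so -801/256
13 of 14 · rrrrbbbrbbbbr · max L -401/128 · min R -801/256 so -1603/512
14 of 14 · rrrrbbbrbbbbrr · max L -401/128 · min R -1603/512 so -3207/1024

-3207/1024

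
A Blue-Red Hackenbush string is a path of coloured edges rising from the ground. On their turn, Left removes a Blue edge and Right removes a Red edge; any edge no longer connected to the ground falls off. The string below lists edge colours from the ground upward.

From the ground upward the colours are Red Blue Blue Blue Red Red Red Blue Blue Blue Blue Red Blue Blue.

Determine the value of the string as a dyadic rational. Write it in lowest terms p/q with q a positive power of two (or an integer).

-1801/8192

Prefix values for Red Blue Blue Blue Red Red Red Blue Blue Blue Blue Red Blue Blue via {L|R} + simplicity:
R: Left { — }, Right { 0 } so simplest -1
RB: Left { -1 }, Right { 0 } so simplest -1/2
RBB: Left { -1, -1/2 }, Right { 0 } so simplest -1/4
RBBB: Left { -1, -1/2, -1/4 }, Right { 0 } so simplest -1/8
RBBBR: Left { -1, -1/2, -1/4 }, Right { -1/8, 0 } so simplest -3/16
RBBBRR: Left { -1, -1/2, -1/4 }, Right { -3/16, -1/8, 0 } so simplest -7/32
RBBBRRR: Left { -1, -1/2, -1/4 }, Right { -7/32, -3/16, -1/8, 0 } so simplest -15/64
RBBBRRRB: Left { -1, -1/2, -1/4, -15/64 }, Right { -7/32, -3/16, -1/8, 0 } so simplest -29/128
RBBBRRRBB: Left { -1, -1/2, -1/4, -15/64, -29/128 }, Right { -7/32, -3/16, -1/8, 0 } so simplest -57/256
RBBBRRRBBB: Left { -1, -1/2, -1/4, -15/64, -29/128, -57/256 }, Right { -7/32, -3/16, -1/8, 0 } so simplest -113/512
RBBBRRRBBBB: Left { -1, -1/2, -1/4, -15/64, -29/128, -57/256, -113/512 }, Right { -7/32, -3/16, -1/8, 0 } so simplest -225/1024
RBBBRRRBBBBR: Left { -1, -1/2, -1/4, -15/64, -29/128, -57/256, -113/512 }, Right { -225/1024, -7/32, -3/16, -1/8, 0 } so simplest -451/2048
RBBBRRRBBBBRB: Left { -1, -1/2, -1/4, -15/64, -29/128, -57/256, -113/512, -451/2048 }, Right { -225/1024, -7/32, -3/16, -1/8, 0 } so simplest -901/4096
RBBBRRRBBBBRBB: Left { -1, -1/2, -1/4, -15/64, -29/128, -57/256, -113/512, -451/2048, -901/4096 }, Right { -225/1024, -7/32, -3/16, -1/8, 0 } so simplest -1801/8192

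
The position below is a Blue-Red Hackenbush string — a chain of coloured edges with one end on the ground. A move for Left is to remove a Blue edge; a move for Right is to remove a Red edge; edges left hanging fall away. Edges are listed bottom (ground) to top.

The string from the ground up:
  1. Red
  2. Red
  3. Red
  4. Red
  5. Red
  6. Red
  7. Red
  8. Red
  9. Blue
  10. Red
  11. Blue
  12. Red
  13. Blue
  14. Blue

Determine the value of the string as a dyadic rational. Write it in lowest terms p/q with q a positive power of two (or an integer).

Recurse on prefixes of the 14-edge string Red Red Red Red Red Red Red Red Blue Red Blue Red Blue Blue:
R: Left { ∅ }, Right { 0 } ⇒ simplest -1
RR: Left { ∅ }, Right { -1,0 } ⇒ simplest -2
RRR: Left { ∅ }, Right { -2,-1,0 } ⇒ simplest -3
RRRR: Left { ∅ }, Right { -3,-2,-1,0 } ⇒ simplest -4
RRRRR: Left { ∅ }, Right { -4,-3,-2,-1,0 } ⇒ simplest -5
RRRRRR: Left { ∅ }, Right { -5,-4,-3,-2,-1,0 } ⇒ simplest -6
RRRRRRR: Left { ∅ }, Right { -6,-5,-4,-3,-2,-1,0 } ⇒ simplest -7
RRRRRRRR: Left { ∅ }, Right { -7,-6,-5,-4,-3,-2,-1,0 } ⇒ simplest -8
RRRRRRRRB: Left { -8 }, Right { -7,-6,-5,-4,-3,-2,-1,0 } ⇒ simplest -15/2
RRRRRRRRBR: Left { -8 }, Right { -15/2,-7,-6,-5,-4,-3,-2,-1,0 } ⇒ simplest -31/4
RRRRRRRRBRB: Left { -8,-31/4 }, Right { -15/2,-7,-6,-5,-4,-3,-2,-1,0 } ⇒ simplest -61/8
RRRRRRRRBRBR: Left { -8,-31/4 }, Right { -61/8,-15/2,-7,-6,-5,-4,-3,-2,-1,0 } ⇒ simplest -123/16
RRRRRRRRBRBRB: Left { -8,-31/4,-123/16 }, Right { -61/8,-15/2,-7,-6,-5,-4,-3,-2,-1,0 } ⇒ simplest -245/32
RRRRRRRRBRBRBB: Left { -8,-31/4,-123/16,-245/32 }, Right { -61/8,-15/2,-7,-6,-5,-4,-3,-2,-1,0 } ⇒ simplest -489/64

-489/64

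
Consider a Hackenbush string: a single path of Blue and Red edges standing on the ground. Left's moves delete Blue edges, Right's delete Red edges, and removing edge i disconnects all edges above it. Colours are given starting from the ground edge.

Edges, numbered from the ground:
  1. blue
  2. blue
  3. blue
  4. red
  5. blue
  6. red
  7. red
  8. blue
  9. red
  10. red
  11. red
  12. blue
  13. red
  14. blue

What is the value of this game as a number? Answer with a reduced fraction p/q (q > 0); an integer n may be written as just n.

edge 1 of 14 (blue): { 0 | — } => 1
edge 2 of 14 (blue): { 0,1 | — } => 2
edge 3 of 14 (blue): { 0,1,2 | — } => 3
edge 4 of 14 (red): { 0,1,2 | 3 } => 5/2
edge 5 of 14 (blue): { 0,1,2,5/2 | 3 } => 11/4
edge 6 of 14 (red): { 0,1,2,5/2 | 11/4,3 } => 21/8
edge 7 of 14 (red): { 0,1,2,5/2 | 21/8,11/4,3 } => 41/16
edge 8 of 14 (blue): { 0,1,2,5/2,41/16 | 21/8,11/4,3 } => 83/32
edge 9 of 14 (red): { 0,1,2,5/2,41/16 | 83/32,21/8,11/4,3 } => 165/64
edge 10 of 14 (red): { 0,1,2,5/2,41/16 | 165/64,83/32,21/8,11/4,3 } => 329/128
edge 11 of 14 (red): { 0,1,2,5/2,41/16 | 329/128,165/64,83/32,21/8,11/4,3 } => 657/256
edge 12 of 14 (blue): { 0,1,2,5/2,41/16,657/256 | 329/128,165/64,83/32,21/8,11/4,3 } => 1315/512
edge 13 of 14 (red): { 0,1,2,5/2,41/16,657/256 | 1315/512,329/128,165/64,83/32,21/8,11/4,3 } => 2629/1024
edge 14 of 14 (blue): { 0,1,2,5/2,41/16,657/256,2629/1024 | 1315/512,329/128,165/64,83/32,21/8,11/4,3 } => 5259/2048

5259/2048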